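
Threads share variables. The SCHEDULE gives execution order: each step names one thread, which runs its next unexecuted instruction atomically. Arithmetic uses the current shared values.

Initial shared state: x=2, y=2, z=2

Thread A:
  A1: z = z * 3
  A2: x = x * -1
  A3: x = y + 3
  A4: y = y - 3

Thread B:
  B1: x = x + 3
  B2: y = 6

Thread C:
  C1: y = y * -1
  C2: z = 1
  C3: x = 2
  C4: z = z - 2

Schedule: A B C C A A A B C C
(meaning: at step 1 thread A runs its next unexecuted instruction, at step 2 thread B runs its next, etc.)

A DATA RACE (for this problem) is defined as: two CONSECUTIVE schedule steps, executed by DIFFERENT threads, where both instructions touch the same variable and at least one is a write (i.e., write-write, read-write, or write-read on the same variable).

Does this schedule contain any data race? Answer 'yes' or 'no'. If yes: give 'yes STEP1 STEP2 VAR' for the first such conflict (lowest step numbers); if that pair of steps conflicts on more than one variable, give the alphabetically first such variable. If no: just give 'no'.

Steps 1,2: A(r=z,w=z) vs B(r=x,w=x). No conflict.
Steps 2,3: B(r=x,w=x) vs C(r=y,w=y). No conflict.
Steps 3,4: same thread (C). No race.
Steps 4,5: C(r=-,w=z) vs A(r=x,w=x). No conflict.
Steps 5,6: same thread (A). No race.
Steps 6,7: same thread (A). No race.
Steps 7,8: A(y = y - 3) vs B(y = 6). RACE on y (W-W).
Steps 8,9: B(r=-,w=y) vs C(r=-,w=x). No conflict.
Steps 9,10: same thread (C). No race.
First conflict at steps 7,8.

Answer: yes 7 8 y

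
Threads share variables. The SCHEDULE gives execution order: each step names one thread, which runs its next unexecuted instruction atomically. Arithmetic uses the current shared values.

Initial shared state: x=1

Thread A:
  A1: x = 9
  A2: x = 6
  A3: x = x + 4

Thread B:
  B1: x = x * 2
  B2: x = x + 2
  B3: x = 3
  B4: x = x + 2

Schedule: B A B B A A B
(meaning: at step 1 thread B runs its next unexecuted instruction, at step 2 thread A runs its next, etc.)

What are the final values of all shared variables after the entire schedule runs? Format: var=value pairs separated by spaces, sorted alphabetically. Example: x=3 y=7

Step 1: thread B executes B1 (x = x * 2). Shared: x=2. PCs: A@0 B@1
Step 2: thread A executes A1 (x = 9). Shared: x=9. PCs: A@1 B@1
Step 3: thread B executes B2 (x = x + 2). Shared: x=11. PCs: A@1 B@2
Step 4: thread B executes B3 (x = 3). Shared: x=3. PCs: A@1 B@3
Step 5: thread A executes A2 (x = 6). Shared: x=6. PCs: A@2 B@3
Step 6: thread A executes A3 (x = x + 4). Shared: x=10. PCs: A@3 B@3
Step 7: thread B executes B4 (x = x + 2). Shared: x=12. PCs: A@3 B@4

Answer: x=12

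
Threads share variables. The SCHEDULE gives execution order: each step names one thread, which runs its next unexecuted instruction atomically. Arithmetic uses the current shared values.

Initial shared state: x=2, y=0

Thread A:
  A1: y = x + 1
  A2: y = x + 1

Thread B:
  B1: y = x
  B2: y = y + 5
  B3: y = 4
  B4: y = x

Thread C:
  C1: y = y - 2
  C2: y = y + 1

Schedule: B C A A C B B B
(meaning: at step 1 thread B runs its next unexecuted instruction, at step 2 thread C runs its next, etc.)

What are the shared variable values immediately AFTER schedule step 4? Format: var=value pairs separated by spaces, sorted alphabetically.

Step 1: thread B executes B1 (y = x). Shared: x=2 y=2. PCs: A@0 B@1 C@0
Step 2: thread C executes C1 (y = y - 2). Shared: x=2 y=0. PCs: A@0 B@1 C@1
Step 3: thread A executes A1 (y = x + 1). Shared: x=2 y=3. PCs: A@1 B@1 C@1
Step 4: thread A executes A2 (y = x + 1). Shared: x=2 y=3. PCs: A@2 B@1 C@1

Answer: x=2 y=3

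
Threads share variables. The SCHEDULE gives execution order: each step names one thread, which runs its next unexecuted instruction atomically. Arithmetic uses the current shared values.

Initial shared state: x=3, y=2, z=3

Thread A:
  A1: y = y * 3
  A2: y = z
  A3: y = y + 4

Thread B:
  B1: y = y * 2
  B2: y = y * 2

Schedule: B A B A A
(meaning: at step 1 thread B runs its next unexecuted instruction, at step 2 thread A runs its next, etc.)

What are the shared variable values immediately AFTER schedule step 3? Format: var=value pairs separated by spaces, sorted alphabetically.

Answer: x=3 y=24 z=3

Derivation:
Step 1: thread B executes B1 (y = y * 2). Shared: x=3 y=4 z=3. PCs: A@0 B@1
Step 2: thread A executes A1 (y = y * 3). Shared: x=3 y=12 z=3. PCs: A@1 B@1
Step 3: thread B executes B2 (y = y * 2). Shared: x=3 y=24 z=3. PCs: A@1 B@2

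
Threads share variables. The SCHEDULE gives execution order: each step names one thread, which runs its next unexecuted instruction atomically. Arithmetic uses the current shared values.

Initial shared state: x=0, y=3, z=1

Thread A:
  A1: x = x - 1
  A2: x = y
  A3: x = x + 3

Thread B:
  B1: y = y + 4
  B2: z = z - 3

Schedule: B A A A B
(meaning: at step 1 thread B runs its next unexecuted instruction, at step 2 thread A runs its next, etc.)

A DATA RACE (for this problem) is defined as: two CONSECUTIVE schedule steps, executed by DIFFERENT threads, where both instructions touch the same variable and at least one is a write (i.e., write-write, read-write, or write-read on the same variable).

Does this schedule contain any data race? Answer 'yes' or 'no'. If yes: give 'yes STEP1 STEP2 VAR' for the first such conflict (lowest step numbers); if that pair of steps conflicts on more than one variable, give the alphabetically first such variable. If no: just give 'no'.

Steps 1,2: B(r=y,w=y) vs A(r=x,w=x). No conflict.
Steps 2,3: same thread (A). No race.
Steps 3,4: same thread (A). No race.
Steps 4,5: A(r=x,w=x) vs B(r=z,w=z). No conflict.

Answer: no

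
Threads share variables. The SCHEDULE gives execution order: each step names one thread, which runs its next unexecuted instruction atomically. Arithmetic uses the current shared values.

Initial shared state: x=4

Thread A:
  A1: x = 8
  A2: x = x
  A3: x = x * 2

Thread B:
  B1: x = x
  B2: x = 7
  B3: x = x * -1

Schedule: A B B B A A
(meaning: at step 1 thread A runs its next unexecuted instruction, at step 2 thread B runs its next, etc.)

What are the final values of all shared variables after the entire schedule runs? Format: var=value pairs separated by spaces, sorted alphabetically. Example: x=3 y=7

Answer: x=-14

Derivation:
Step 1: thread A executes A1 (x = 8). Shared: x=8. PCs: A@1 B@0
Step 2: thread B executes B1 (x = x). Shared: x=8. PCs: A@1 B@1
Step 3: thread B executes B2 (x = 7). Shared: x=7. PCs: A@1 B@2
Step 4: thread B executes B3 (x = x * -1). Shared: x=-7. PCs: A@1 B@3
Step 5: thread A executes A2 (x = x). Shared: x=-7. PCs: A@2 B@3
Step 6: thread A executes A3 (x = x * 2). Shared: x=-14. PCs: A@3 B@3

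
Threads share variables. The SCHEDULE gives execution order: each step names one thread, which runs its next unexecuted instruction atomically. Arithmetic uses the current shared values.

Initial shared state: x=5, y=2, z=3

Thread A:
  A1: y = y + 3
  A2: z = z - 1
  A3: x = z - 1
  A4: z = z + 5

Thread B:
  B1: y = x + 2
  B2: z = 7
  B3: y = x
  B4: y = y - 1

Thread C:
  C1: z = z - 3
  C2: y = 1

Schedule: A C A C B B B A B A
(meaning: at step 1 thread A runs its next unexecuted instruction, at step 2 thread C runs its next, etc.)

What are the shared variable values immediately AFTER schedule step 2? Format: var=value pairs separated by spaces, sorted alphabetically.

Step 1: thread A executes A1 (y = y + 3). Shared: x=5 y=5 z=3. PCs: A@1 B@0 C@0
Step 2: thread C executes C1 (z = z - 3). Shared: x=5 y=5 z=0. PCs: A@1 B@0 C@1

Answer: x=5 y=5 z=0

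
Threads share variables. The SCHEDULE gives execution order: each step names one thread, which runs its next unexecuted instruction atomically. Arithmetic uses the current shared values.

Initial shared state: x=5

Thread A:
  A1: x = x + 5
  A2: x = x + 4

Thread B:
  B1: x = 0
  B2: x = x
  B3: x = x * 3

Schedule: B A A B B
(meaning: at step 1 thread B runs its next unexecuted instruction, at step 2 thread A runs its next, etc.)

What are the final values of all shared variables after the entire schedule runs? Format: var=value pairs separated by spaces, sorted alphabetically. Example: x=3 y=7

Step 1: thread B executes B1 (x = 0). Shared: x=0. PCs: A@0 B@1
Step 2: thread A executes A1 (x = x + 5). Shared: x=5. PCs: A@1 B@1
Step 3: thread A executes A2 (x = x + 4). Shared: x=9. PCs: A@2 B@1
Step 4: thread B executes B2 (x = x). Shared: x=9. PCs: A@2 B@2
Step 5: thread B executes B3 (x = x * 3). Shared: x=27. PCs: A@2 B@3

Answer: x=27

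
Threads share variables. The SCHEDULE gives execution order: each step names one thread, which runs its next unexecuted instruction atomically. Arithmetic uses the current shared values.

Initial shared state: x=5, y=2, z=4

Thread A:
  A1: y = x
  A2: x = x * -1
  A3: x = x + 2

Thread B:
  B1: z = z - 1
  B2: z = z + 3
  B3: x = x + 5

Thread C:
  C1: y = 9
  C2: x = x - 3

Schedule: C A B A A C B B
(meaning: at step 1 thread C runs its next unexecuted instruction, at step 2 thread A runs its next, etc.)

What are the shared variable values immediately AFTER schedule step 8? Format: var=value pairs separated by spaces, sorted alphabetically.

Answer: x=-1 y=5 z=6

Derivation:
Step 1: thread C executes C1 (y = 9). Shared: x=5 y=9 z=4. PCs: A@0 B@0 C@1
Step 2: thread A executes A1 (y = x). Shared: x=5 y=5 z=4. PCs: A@1 B@0 C@1
Step 3: thread B executes B1 (z = z - 1). Shared: x=5 y=5 z=3. PCs: A@1 B@1 C@1
Step 4: thread A executes A2 (x = x * -1). Shared: x=-5 y=5 z=3. PCs: A@2 B@1 C@1
Step 5: thread A executes A3 (x = x + 2). Shared: x=-3 y=5 z=3. PCs: A@3 B@1 C@1
Step 6: thread C executes C2 (x = x - 3). Shared: x=-6 y=5 z=3. PCs: A@3 B@1 C@2
Step 7: thread B executes B2 (z = z + 3). Shared: x=-6 y=5 z=6. PCs: A@3 B@2 C@2
Step 8: thread B executes B3 (x = x + 5). Shared: x=-1 y=5 z=6. PCs: A@3 B@3 C@2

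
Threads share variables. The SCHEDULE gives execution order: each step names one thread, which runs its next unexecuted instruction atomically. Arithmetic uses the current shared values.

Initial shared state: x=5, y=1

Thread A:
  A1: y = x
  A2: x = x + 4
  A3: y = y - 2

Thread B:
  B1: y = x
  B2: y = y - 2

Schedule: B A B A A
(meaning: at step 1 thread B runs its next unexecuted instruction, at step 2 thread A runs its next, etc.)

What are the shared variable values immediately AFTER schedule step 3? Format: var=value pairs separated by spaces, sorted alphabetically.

Answer: x=5 y=3

Derivation:
Step 1: thread B executes B1 (y = x). Shared: x=5 y=5. PCs: A@0 B@1
Step 2: thread A executes A1 (y = x). Shared: x=5 y=5. PCs: A@1 B@1
Step 3: thread B executes B2 (y = y - 2). Shared: x=5 y=3. PCs: A@1 B@2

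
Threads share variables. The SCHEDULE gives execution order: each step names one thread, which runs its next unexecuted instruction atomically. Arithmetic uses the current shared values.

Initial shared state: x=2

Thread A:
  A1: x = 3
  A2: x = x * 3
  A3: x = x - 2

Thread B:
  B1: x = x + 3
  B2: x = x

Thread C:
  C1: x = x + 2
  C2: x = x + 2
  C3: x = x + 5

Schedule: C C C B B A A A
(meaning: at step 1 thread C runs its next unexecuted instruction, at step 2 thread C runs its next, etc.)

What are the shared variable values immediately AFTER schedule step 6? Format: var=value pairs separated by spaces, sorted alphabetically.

Answer: x=3

Derivation:
Step 1: thread C executes C1 (x = x + 2). Shared: x=4. PCs: A@0 B@0 C@1
Step 2: thread C executes C2 (x = x + 2). Shared: x=6. PCs: A@0 B@0 C@2
Step 3: thread C executes C3 (x = x + 5). Shared: x=11. PCs: A@0 B@0 C@3
Step 4: thread B executes B1 (x = x + 3). Shared: x=14. PCs: A@0 B@1 C@3
Step 5: thread B executes B2 (x = x). Shared: x=14. PCs: A@0 B@2 C@3
Step 6: thread A executes A1 (x = 3). Shared: x=3. PCs: A@1 B@2 C@3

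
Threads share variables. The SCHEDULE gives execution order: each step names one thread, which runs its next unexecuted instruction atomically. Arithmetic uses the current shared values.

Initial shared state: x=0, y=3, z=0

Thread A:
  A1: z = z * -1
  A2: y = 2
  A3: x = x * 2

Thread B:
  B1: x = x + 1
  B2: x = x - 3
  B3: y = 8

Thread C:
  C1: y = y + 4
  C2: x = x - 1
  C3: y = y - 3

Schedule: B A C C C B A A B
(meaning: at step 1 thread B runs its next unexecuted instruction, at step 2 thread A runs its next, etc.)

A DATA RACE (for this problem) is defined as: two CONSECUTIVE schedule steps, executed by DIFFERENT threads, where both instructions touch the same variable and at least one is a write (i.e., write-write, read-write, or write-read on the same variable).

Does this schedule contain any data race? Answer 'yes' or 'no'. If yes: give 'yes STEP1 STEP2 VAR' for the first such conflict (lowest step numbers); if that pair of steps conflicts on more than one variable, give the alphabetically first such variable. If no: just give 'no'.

Steps 1,2: B(r=x,w=x) vs A(r=z,w=z). No conflict.
Steps 2,3: A(r=z,w=z) vs C(r=y,w=y). No conflict.
Steps 3,4: same thread (C). No race.
Steps 4,5: same thread (C). No race.
Steps 5,6: C(r=y,w=y) vs B(r=x,w=x). No conflict.
Steps 6,7: B(r=x,w=x) vs A(r=-,w=y). No conflict.
Steps 7,8: same thread (A). No race.
Steps 8,9: A(r=x,w=x) vs B(r=-,w=y). No conflict.

Answer: no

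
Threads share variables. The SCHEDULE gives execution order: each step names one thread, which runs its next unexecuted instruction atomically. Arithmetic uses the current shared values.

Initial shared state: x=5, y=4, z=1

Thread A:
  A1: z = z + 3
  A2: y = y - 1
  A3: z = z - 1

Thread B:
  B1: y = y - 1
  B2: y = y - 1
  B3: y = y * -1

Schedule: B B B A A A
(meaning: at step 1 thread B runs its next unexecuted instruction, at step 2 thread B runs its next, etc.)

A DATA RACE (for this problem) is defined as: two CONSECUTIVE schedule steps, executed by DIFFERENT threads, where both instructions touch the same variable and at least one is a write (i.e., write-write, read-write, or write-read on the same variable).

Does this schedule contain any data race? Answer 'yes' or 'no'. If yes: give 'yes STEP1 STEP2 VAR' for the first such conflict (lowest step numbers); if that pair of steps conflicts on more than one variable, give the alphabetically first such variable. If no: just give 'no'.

Answer: no

Derivation:
Steps 1,2: same thread (B). No race.
Steps 2,3: same thread (B). No race.
Steps 3,4: B(r=y,w=y) vs A(r=z,w=z). No conflict.
Steps 4,5: same thread (A). No race.
Steps 5,6: same thread (A). No race.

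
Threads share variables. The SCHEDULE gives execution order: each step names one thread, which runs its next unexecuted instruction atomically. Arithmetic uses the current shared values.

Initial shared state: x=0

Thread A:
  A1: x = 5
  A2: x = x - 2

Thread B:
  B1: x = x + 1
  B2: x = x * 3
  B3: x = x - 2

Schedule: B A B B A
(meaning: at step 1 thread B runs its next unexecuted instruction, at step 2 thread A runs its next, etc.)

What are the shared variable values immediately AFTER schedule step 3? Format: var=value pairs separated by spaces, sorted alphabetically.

Answer: x=15

Derivation:
Step 1: thread B executes B1 (x = x + 1). Shared: x=1. PCs: A@0 B@1
Step 2: thread A executes A1 (x = 5). Shared: x=5. PCs: A@1 B@1
Step 3: thread B executes B2 (x = x * 3). Shared: x=15. PCs: A@1 B@2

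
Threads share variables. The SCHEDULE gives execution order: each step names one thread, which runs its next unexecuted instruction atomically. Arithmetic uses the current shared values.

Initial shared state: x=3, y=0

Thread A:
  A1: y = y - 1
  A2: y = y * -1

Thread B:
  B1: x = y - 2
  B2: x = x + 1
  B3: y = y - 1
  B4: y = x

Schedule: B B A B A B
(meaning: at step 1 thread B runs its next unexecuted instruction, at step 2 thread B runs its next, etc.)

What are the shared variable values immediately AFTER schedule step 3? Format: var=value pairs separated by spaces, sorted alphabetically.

Step 1: thread B executes B1 (x = y - 2). Shared: x=-2 y=0. PCs: A@0 B@1
Step 2: thread B executes B2 (x = x + 1). Shared: x=-1 y=0. PCs: A@0 B@2
Step 3: thread A executes A1 (y = y - 1). Shared: x=-1 y=-1. PCs: A@1 B@2

Answer: x=-1 y=-1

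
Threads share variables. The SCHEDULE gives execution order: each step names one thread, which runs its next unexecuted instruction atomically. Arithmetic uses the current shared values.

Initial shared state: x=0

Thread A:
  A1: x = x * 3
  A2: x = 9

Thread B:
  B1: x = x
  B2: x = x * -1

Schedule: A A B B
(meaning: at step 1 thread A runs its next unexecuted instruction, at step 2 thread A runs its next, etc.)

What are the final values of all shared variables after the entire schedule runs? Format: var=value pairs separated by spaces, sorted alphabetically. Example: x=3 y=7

Answer: x=-9

Derivation:
Step 1: thread A executes A1 (x = x * 3). Shared: x=0. PCs: A@1 B@0
Step 2: thread A executes A2 (x = 9). Shared: x=9. PCs: A@2 B@0
Step 3: thread B executes B1 (x = x). Shared: x=9. PCs: A@2 B@1
Step 4: thread B executes B2 (x = x * -1). Shared: x=-9. PCs: A@2 B@2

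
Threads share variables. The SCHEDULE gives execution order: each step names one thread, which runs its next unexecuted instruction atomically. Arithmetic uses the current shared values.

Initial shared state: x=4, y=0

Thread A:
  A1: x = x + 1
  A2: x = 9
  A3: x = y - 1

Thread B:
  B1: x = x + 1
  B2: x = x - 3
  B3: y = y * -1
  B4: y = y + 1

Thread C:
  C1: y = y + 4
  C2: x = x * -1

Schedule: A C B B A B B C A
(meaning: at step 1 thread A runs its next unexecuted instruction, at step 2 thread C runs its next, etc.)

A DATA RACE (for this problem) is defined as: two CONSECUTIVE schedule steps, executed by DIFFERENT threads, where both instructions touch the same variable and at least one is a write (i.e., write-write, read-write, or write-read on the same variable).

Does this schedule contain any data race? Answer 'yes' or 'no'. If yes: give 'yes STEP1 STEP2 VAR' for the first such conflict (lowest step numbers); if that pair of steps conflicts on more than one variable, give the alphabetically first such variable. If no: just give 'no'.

Steps 1,2: A(r=x,w=x) vs C(r=y,w=y). No conflict.
Steps 2,3: C(r=y,w=y) vs B(r=x,w=x). No conflict.
Steps 3,4: same thread (B). No race.
Steps 4,5: B(x = x - 3) vs A(x = 9). RACE on x (W-W).
Steps 5,6: A(r=-,w=x) vs B(r=y,w=y). No conflict.
Steps 6,7: same thread (B). No race.
Steps 7,8: B(r=y,w=y) vs C(r=x,w=x). No conflict.
Steps 8,9: C(x = x * -1) vs A(x = y - 1). RACE on x (W-W).
First conflict at steps 4,5.

Answer: yes 4 5 x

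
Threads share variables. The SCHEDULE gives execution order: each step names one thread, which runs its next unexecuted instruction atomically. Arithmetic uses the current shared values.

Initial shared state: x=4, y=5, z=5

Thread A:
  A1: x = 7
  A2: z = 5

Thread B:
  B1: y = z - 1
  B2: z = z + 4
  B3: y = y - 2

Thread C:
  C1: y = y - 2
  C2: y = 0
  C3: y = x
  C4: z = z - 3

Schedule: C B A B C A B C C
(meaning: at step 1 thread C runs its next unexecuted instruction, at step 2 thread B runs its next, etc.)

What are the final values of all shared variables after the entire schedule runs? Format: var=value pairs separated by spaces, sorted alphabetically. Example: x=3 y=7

Step 1: thread C executes C1 (y = y - 2). Shared: x=4 y=3 z=5. PCs: A@0 B@0 C@1
Step 2: thread B executes B1 (y = z - 1). Shared: x=4 y=4 z=5. PCs: A@0 B@1 C@1
Step 3: thread A executes A1 (x = 7). Shared: x=7 y=4 z=5. PCs: A@1 B@1 C@1
Step 4: thread B executes B2 (z = z + 4). Shared: x=7 y=4 z=9. PCs: A@1 B@2 C@1
Step 5: thread C executes C2 (y = 0). Shared: x=7 y=0 z=9. PCs: A@1 B@2 C@2
Step 6: thread A executes A2 (z = 5). Shared: x=7 y=0 z=5. PCs: A@2 B@2 C@2
Step 7: thread B executes B3 (y = y - 2). Shared: x=7 y=-2 z=5. PCs: A@2 B@3 C@2
Step 8: thread C executes C3 (y = x). Shared: x=7 y=7 z=5. PCs: A@2 B@3 C@3
Step 9: thread C executes C4 (z = z - 3). Shared: x=7 y=7 z=2. PCs: A@2 B@3 C@4

Answer: x=7 y=7 z=2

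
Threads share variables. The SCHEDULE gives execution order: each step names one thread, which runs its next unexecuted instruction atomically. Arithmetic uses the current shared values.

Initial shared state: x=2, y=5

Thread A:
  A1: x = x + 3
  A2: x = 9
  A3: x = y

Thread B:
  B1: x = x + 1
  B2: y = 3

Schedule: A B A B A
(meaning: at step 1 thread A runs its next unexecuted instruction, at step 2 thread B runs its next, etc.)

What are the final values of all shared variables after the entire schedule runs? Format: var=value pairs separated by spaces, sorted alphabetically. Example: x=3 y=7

Step 1: thread A executes A1 (x = x + 3). Shared: x=5 y=5. PCs: A@1 B@0
Step 2: thread B executes B1 (x = x + 1). Shared: x=6 y=5. PCs: A@1 B@1
Step 3: thread A executes A2 (x = 9). Shared: x=9 y=5. PCs: A@2 B@1
Step 4: thread B executes B2 (y = 3). Shared: x=9 y=3. PCs: A@2 B@2
Step 5: thread A executes A3 (x = y). Shared: x=3 y=3. PCs: A@3 B@2

Answer: x=3 y=3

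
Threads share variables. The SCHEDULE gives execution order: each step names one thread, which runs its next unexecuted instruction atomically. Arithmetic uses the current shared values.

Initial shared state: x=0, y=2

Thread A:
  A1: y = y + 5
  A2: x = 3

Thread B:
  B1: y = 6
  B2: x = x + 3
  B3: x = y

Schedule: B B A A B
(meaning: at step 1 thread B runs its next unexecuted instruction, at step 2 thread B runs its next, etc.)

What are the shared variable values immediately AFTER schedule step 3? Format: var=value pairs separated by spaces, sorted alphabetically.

Step 1: thread B executes B1 (y = 6). Shared: x=0 y=6. PCs: A@0 B@1
Step 2: thread B executes B2 (x = x + 3). Shared: x=3 y=6. PCs: A@0 B@2
Step 3: thread A executes A1 (y = y + 5). Shared: x=3 y=11. PCs: A@1 B@2

Answer: x=3 y=11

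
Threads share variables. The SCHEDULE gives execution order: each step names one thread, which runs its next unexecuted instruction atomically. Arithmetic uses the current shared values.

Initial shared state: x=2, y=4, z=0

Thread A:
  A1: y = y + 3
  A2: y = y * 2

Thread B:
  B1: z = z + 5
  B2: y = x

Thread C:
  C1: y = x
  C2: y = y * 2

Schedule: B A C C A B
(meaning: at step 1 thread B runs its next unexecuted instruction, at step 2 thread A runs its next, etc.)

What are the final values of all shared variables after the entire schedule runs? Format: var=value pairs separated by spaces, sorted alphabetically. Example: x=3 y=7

Step 1: thread B executes B1 (z = z + 5). Shared: x=2 y=4 z=5. PCs: A@0 B@1 C@0
Step 2: thread A executes A1 (y = y + 3). Shared: x=2 y=7 z=5. PCs: A@1 B@1 C@0
Step 3: thread C executes C1 (y = x). Shared: x=2 y=2 z=5. PCs: A@1 B@1 C@1
Step 4: thread C executes C2 (y = y * 2). Shared: x=2 y=4 z=5. PCs: A@1 B@1 C@2
Step 5: thread A executes A2 (y = y * 2). Shared: x=2 y=8 z=5. PCs: A@2 B@1 C@2
Step 6: thread B executes B2 (y = x). Shared: x=2 y=2 z=5. PCs: A@2 B@2 C@2

Answer: x=2 y=2 z=5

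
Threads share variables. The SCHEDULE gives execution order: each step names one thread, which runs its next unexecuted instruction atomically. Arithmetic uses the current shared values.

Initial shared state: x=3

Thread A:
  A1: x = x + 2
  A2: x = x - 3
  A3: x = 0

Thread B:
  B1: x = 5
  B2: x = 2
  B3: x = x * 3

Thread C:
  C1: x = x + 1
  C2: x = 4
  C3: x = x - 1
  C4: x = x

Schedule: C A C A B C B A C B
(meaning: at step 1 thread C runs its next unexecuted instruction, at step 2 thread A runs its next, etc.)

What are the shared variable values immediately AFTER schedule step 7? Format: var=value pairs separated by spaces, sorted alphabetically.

Step 1: thread C executes C1 (x = x + 1). Shared: x=4. PCs: A@0 B@0 C@1
Step 2: thread A executes A1 (x = x + 2). Shared: x=6. PCs: A@1 B@0 C@1
Step 3: thread C executes C2 (x = 4). Shared: x=4. PCs: A@1 B@0 C@2
Step 4: thread A executes A2 (x = x - 3). Shared: x=1. PCs: A@2 B@0 C@2
Step 5: thread B executes B1 (x = 5). Shared: x=5. PCs: A@2 B@1 C@2
Step 6: thread C executes C3 (x = x - 1). Shared: x=4. PCs: A@2 B@1 C@3
Step 7: thread B executes B2 (x = 2). Shared: x=2. PCs: A@2 B@2 C@3

Answer: x=2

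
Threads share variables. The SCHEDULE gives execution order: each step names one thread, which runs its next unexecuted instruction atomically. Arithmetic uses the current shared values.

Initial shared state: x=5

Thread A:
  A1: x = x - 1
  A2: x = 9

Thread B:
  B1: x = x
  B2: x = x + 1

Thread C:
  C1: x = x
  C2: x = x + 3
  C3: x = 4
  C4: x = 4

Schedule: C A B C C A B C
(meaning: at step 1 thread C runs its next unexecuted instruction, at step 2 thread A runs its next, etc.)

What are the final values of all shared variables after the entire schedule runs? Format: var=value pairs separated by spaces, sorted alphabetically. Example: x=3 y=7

Step 1: thread C executes C1 (x = x). Shared: x=5. PCs: A@0 B@0 C@1
Step 2: thread A executes A1 (x = x - 1). Shared: x=4. PCs: A@1 B@0 C@1
Step 3: thread B executes B1 (x = x). Shared: x=4. PCs: A@1 B@1 C@1
Step 4: thread C executes C2 (x = x + 3). Shared: x=7. PCs: A@1 B@1 C@2
Step 5: thread C executes C3 (x = 4). Shared: x=4. PCs: A@1 B@1 C@3
Step 6: thread A executes A2 (x = 9). Shared: x=9. PCs: A@2 B@1 C@3
Step 7: thread B executes B2 (x = x + 1). Shared: x=10. PCs: A@2 B@2 C@3
Step 8: thread C executes C4 (x = 4). Shared: x=4. PCs: A@2 B@2 C@4

Answer: x=4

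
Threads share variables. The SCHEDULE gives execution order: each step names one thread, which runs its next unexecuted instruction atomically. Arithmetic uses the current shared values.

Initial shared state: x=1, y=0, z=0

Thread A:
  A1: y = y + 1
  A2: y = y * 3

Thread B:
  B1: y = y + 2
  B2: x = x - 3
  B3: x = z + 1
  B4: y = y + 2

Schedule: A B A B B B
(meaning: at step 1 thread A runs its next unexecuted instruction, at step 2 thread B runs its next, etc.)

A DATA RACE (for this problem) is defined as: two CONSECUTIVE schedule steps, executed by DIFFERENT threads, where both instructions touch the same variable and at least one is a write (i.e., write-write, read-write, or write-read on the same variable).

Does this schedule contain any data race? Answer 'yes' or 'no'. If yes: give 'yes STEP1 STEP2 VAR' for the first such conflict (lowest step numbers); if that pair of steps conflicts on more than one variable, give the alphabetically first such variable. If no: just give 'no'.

Steps 1,2: A(y = y + 1) vs B(y = y + 2). RACE on y (W-W).
Steps 2,3: B(y = y + 2) vs A(y = y * 3). RACE on y (W-W).
Steps 3,4: A(r=y,w=y) vs B(r=x,w=x). No conflict.
Steps 4,5: same thread (B). No race.
Steps 5,6: same thread (B). No race.
First conflict at steps 1,2.

Answer: yes 1 2 y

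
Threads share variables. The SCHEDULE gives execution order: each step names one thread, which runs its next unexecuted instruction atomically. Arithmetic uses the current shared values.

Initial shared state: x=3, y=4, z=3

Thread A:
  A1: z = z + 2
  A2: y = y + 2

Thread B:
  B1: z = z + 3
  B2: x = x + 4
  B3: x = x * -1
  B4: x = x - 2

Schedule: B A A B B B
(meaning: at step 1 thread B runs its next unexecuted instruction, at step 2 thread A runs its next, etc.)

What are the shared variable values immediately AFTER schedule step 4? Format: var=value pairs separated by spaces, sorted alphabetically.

Step 1: thread B executes B1 (z = z + 3). Shared: x=3 y=4 z=6. PCs: A@0 B@1
Step 2: thread A executes A1 (z = z + 2). Shared: x=3 y=4 z=8. PCs: A@1 B@1
Step 3: thread A executes A2 (y = y + 2). Shared: x=3 y=6 z=8. PCs: A@2 B@1
Step 4: thread B executes B2 (x = x + 4). Shared: x=7 y=6 z=8. PCs: A@2 B@2

Answer: x=7 y=6 z=8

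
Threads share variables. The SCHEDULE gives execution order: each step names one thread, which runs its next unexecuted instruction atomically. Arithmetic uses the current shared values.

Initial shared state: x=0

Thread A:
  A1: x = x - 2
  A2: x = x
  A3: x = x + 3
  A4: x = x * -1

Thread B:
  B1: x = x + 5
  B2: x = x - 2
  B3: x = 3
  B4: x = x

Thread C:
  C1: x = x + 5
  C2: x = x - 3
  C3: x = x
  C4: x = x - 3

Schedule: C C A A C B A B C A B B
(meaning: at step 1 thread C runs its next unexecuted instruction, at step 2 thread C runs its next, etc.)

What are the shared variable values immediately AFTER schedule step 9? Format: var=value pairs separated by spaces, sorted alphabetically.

Answer: x=3

Derivation:
Step 1: thread C executes C1 (x = x + 5). Shared: x=5. PCs: A@0 B@0 C@1
Step 2: thread C executes C2 (x = x - 3). Shared: x=2. PCs: A@0 B@0 C@2
Step 3: thread A executes A1 (x = x - 2). Shared: x=0. PCs: A@1 B@0 C@2
Step 4: thread A executes A2 (x = x). Shared: x=0. PCs: A@2 B@0 C@2
Step 5: thread C executes C3 (x = x). Shared: x=0. PCs: A@2 B@0 C@3
Step 6: thread B executes B1 (x = x + 5). Shared: x=5. PCs: A@2 B@1 C@3
Step 7: thread A executes A3 (x = x + 3). Shared: x=8. PCs: A@3 B@1 C@3
Step 8: thread B executes B2 (x = x - 2). Shared: x=6. PCs: A@3 B@2 C@3
Step 9: thread C executes C4 (x = x - 3). Shared: x=3. PCs: A@3 B@2 C@4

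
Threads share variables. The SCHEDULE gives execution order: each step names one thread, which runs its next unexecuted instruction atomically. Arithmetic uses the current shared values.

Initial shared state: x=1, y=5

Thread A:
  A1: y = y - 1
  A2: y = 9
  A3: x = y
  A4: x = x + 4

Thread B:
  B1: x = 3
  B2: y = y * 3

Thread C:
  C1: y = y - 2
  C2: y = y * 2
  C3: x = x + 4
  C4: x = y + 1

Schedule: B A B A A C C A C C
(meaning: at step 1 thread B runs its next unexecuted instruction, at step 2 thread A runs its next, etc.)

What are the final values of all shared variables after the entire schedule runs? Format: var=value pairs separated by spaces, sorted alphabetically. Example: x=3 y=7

Answer: x=15 y=14

Derivation:
Step 1: thread B executes B1 (x = 3). Shared: x=3 y=5. PCs: A@0 B@1 C@0
Step 2: thread A executes A1 (y = y - 1). Shared: x=3 y=4. PCs: A@1 B@1 C@0
Step 3: thread B executes B2 (y = y * 3). Shared: x=3 y=12. PCs: A@1 B@2 C@0
Step 4: thread A executes A2 (y = 9). Shared: x=3 y=9. PCs: A@2 B@2 C@0
Step 5: thread A executes A3 (x = y). Shared: x=9 y=9. PCs: A@3 B@2 C@0
Step 6: thread C executes C1 (y = y - 2). Shared: x=9 y=7. PCs: A@3 B@2 C@1
Step 7: thread C executes C2 (y = y * 2). Shared: x=9 y=14. PCs: A@3 B@2 C@2
Step 8: thread A executes A4 (x = x + 4). Shared: x=13 y=14. PCs: A@4 B@2 C@2
Step 9: thread C executes C3 (x = x + 4). Shared: x=17 y=14. PCs: A@4 B@2 C@3
Step 10: thread C executes C4 (x = y + 1). Shared: x=15 y=14. PCs: A@4 B@2 C@4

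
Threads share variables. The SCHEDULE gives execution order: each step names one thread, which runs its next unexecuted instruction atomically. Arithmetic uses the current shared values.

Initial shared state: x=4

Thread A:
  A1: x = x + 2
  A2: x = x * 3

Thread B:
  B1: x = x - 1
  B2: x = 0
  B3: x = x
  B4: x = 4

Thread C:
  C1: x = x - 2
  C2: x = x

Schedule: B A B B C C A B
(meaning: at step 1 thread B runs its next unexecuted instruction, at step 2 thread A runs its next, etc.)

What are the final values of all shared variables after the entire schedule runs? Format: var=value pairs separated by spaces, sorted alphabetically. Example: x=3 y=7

Answer: x=4

Derivation:
Step 1: thread B executes B1 (x = x - 1). Shared: x=3. PCs: A@0 B@1 C@0
Step 2: thread A executes A1 (x = x + 2). Shared: x=5. PCs: A@1 B@1 C@0
Step 3: thread B executes B2 (x = 0). Shared: x=0. PCs: A@1 B@2 C@0
Step 4: thread B executes B3 (x = x). Shared: x=0. PCs: A@1 B@3 C@0
Step 5: thread C executes C1 (x = x - 2). Shared: x=-2. PCs: A@1 B@3 C@1
Step 6: thread C executes C2 (x = x). Shared: x=-2. PCs: A@1 B@3 C@2
Step 7: thread A executes A2 (x = x * 3). Shared: x=-6. PCs: A@2 B@3 C@2
Step 8: thread B executes B4 (x = 4). Shared: x=4. PCs: A@2 B@4 C@2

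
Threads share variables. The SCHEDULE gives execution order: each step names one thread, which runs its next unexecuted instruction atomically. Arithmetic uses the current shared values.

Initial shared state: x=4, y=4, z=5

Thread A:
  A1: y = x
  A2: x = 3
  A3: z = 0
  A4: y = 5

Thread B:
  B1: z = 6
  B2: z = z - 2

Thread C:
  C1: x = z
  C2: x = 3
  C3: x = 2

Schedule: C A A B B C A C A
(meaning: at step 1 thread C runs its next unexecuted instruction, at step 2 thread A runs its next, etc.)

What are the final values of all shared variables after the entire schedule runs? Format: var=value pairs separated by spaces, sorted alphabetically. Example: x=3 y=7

Step 1: thread C executes C1 (x = z). Shared: x=5 y=4 z=5. PCs: A@0 B@0 C@1
Step 2: thread A executes A1 (y = x). Shared: x=5 y=5 z=5. PCs: A@1 B@0 C@1
Step 3: thread A executes A2 (x = 3). Shared: x=3 y=5 z=5. PCs: A@2 B@0 C@1
Step 4: thread B executes B1 (z = 6). Shared: x=3 y=5 z=6. PCs: A@2 B@1 C@1
Step 5: thread B executes B2 (z = z - 2). Shared: x=3 y=5 z=4. PCs: A@2 B@2 C@1
Step 6: thread C executes C2 (x = 3). Shared: x=3 y=5 z=4. PCs: A@2 B@2 C@2
Step 7: thread A executes A3 (z = 0). Shared: x=3 y=5 z=0. PCs: A@3 B@2 C@2
Step 8: thread C executes C3 (x = 2). Shared: x=2 y=5 z=0. PCs: A@3 B@2 C@3
Step 9: thread A executes A4 (y = 5). Shared: x=2 y=5 z=0. PCs: A@4 B@2 C@3

Answer: x=2 y=5 z=0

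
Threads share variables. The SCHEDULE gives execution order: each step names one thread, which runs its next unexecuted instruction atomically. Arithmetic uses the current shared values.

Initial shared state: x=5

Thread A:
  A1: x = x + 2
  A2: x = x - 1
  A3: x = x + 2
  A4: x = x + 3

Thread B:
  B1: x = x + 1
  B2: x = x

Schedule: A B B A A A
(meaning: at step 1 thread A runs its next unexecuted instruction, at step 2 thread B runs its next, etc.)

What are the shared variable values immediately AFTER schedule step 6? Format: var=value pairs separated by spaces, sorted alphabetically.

Answer: x=12

Derivation:
Step 1: thread A executes A1 (x = x + 2). Shared: x=7. PCs: A@1 B@0
Step 2: thread B executes B1 (x = x + 1). Shared: x=8. PCs: A@1 B@1
Step 3: thread B executes B2 (x = x). Shared: x=8. PCs: A@1 B@2
Step 4: thread A executes A2 (x = x - 1). Shared: x=7. PCs: A@2 B@2
Step 5: thread A executes A3 (x = x + 2). Shared: x=9. PCs: A@3 B@2
Step 6: thread A executes A4 (x = x + 3). Shared: x=12. PCs: A@4 B@2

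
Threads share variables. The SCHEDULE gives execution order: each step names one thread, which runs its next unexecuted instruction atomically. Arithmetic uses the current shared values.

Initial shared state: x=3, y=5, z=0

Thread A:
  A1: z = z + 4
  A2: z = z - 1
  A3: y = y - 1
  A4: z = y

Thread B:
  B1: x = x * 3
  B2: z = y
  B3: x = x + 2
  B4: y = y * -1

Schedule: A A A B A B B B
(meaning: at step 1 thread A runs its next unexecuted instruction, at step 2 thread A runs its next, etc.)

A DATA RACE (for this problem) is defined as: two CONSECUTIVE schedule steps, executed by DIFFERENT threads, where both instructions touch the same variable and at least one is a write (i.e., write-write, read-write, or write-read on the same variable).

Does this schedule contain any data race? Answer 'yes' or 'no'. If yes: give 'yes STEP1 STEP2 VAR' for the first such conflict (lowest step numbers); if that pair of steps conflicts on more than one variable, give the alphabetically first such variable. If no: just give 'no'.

Answer: yes 5 6 z

Derivation:
Steps 1,2: same thread (A). No race.
Steps 2,3: same thread (A). No race.
Steps 3,4: A(r=y,w=y) vs B(r=x,w=x). No conflict.
Steps 4,5: B(r=x,w=x) vs A(r=y,w=z). No conflict.
Steps 5,6: A(z = y) vs B(z = y). RACE on z (W-W).
Steps 6,7: same thread (B). No race.
Steps 7,8: same thread (B). No race.
First conflict at steps 5,6.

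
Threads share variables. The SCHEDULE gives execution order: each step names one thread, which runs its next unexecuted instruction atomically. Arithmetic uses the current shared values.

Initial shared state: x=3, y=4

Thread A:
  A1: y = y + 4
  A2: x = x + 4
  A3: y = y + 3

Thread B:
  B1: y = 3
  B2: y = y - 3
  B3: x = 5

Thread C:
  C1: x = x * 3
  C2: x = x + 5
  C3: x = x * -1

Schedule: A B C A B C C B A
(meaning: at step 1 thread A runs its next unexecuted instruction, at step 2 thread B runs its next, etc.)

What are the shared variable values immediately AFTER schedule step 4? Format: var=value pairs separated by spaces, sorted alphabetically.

Answer: x=13 y=3

Derivation:
Step 1: thread A executes A1 (y = y + 4). Shared: x=3 y=8. PCs: A@1 B@0 C@0
Step 2: thread B executes B1 (y = 3). Shared: x=3 y=3. PCs: A@1 B@1 C@0
Step 3: thread C executes C1 (x = x * 3). Shared: x=9 y=3. PCs: A@1 B@1 C@1
Step 4: thread A executes A2 (x = x + 4). Shared: x=13 y=3. PCs: A@2 B@1 C@1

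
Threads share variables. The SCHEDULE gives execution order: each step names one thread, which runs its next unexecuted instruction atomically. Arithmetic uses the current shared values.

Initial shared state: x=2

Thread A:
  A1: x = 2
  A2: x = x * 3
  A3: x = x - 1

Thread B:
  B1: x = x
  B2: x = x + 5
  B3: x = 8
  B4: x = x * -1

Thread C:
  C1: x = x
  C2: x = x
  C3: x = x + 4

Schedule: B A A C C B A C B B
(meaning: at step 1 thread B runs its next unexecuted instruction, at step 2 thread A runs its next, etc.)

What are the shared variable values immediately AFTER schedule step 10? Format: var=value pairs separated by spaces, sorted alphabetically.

Step 1: thread B executes B1 (x = x). Shared: x=2. PCs: A@0 B@1 C@0
Step 2: thread A executes A1 (x = 2). Shared: x=2. PCs: A@1 B@1 C@0
Step 3: thread A executes A2 (x = x * 3). Shared: x=6. PCs: A@2 B@1 C@0
Step 4: thread C executes C1 (x = x). Shared: x=6. PCs: A@2 B@1 C@1
Step 5: thread C executes C2 (x = x). Shared: x=6. PCs: A@2 B@1 C@2
Step 6: thread B executes B2 (x = x + 5). Shared: x=11. PCs: A@2 B@2 C@2
Step 7: thread A executes A3 (x = x - 1). Shared: x=10. PCs: A@3 B@2 C@2
Step 8: thread C executes C3 (x = x + 4). Shared: x=14. PCs: A@3 B@2 C@3
Step 9: thread B executes B3 (x = 8). Shared: x=8. PCs: A@3 B@3 C@3
Step 10: thread B executes B4 (x = x * -1). Shared: x=-8. PCs: A@3 B@4 C@3

Answer: x=-8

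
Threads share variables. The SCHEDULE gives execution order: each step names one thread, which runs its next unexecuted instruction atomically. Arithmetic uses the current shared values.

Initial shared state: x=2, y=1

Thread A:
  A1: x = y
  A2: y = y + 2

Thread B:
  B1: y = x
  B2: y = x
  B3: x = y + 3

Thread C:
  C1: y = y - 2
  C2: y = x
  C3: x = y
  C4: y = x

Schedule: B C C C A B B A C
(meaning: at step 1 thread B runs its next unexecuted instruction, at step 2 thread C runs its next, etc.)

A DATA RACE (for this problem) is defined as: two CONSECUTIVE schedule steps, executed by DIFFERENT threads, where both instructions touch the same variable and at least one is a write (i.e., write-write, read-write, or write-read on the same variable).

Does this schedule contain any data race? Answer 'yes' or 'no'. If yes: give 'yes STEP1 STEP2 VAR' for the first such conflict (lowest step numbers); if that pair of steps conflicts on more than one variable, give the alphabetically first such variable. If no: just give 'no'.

Steps 1,2: B(y = x) vs C(y = y - 2). RACE on y (W-W).
Steps 2,3: same thread (C). No race.
Steps 3,4: same thread (C). No race.
Steps 4,5: C(x = y) vs A(x = y). RACE on x (W-W).
Steps 5,6: A(x = y) vs B(y = x). RACE on x (W-R), y (R-W). Multiple vars; alphabetically first is x.
Steps 6,7: same thread (B). No race.
Steps 7,8: B(x = y + 3) vs A(y = y + 2). RACE on y (R-W).
Steps 8,9: A(y = y + 2) vs C(y = x). RACE on y (W-W).
First conflict at steps 1,2.

Answer: yes 1 2 y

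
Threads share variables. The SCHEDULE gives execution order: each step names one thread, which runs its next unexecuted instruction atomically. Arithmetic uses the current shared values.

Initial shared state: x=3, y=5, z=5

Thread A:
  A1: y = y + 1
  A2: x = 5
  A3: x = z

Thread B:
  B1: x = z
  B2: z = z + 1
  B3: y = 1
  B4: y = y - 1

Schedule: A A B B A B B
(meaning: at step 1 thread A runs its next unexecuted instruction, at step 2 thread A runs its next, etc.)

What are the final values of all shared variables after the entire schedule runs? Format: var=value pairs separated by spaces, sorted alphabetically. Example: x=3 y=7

Answer: x=6 y=0 z=6

Derivation:
Step 1: thread A executes A1 (y = y + 1). Shared: x=3 y=6 z=5. PCs: A@1 B@0
Step 2: thread A executes A2 (x = 5). Shared: x=5 y=6 z=5. PCs: A@2 B@0
Step 3: thread B executes B1 (x = z). Shared: x=5 y=6 z=5. PCs: A@2 B@1
Step 4: thread B executes B2 (z = z + 1). Shared: x=5 y=6 z=6. PCs: A@2 B@2
Step 5: thread A executes A3 (x = z). Shared: x=6 y=6 z=6. PCs: A@3 B@2
Step 6: thread B executes B3 (y = 1). Shared: x=6 y=1 z=6. PCs: A@3 B@3
Step 7: thread B executes B4 (y = y - 1). Shared: x=6 y=0 z=6. PCs: A@3 B@4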